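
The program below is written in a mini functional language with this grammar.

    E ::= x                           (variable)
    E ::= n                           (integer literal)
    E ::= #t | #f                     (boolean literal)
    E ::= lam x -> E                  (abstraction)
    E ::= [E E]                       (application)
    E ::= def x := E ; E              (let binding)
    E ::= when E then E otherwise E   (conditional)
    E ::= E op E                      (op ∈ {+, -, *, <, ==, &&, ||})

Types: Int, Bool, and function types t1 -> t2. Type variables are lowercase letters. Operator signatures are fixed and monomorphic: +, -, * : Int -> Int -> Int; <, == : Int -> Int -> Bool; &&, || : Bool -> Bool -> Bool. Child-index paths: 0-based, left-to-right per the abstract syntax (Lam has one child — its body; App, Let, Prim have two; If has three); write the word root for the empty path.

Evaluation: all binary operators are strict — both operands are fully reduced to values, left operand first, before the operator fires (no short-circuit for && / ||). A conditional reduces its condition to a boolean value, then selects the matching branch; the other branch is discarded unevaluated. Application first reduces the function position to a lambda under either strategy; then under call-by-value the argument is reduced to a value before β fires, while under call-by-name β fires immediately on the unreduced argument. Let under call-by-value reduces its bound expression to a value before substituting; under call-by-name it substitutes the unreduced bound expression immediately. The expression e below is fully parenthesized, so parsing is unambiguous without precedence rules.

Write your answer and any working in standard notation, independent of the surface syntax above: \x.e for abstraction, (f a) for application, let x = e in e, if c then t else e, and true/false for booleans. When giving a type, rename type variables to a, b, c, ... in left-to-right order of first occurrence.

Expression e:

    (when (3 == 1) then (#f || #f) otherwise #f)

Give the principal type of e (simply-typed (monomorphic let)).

Working:
  unify Int ~ Int
  unify Int ~ Int
  unify Bool ~ Bool
  unify Bool ~ Bool
  unify Bool ~ Bool
  unify Bool ~ Bool

Answer: Bool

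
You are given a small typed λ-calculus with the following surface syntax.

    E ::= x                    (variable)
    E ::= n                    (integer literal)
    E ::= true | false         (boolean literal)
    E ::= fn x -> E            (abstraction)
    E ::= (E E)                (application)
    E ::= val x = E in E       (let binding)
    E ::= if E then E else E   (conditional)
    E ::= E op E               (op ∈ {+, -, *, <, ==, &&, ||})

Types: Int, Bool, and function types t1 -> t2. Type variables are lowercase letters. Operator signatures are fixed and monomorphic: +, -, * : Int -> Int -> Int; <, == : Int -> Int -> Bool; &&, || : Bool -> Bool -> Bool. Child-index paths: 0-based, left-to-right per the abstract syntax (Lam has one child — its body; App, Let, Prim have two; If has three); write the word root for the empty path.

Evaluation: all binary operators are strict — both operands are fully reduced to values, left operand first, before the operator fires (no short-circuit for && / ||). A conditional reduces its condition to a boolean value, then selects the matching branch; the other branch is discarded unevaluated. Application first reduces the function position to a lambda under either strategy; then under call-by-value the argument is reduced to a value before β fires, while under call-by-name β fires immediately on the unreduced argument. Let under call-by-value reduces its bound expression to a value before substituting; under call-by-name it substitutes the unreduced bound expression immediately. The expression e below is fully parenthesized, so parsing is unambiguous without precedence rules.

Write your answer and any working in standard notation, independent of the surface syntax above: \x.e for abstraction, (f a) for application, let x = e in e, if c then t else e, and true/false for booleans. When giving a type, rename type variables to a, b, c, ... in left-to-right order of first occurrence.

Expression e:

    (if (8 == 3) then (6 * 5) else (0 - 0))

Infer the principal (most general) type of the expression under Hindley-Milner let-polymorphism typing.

Derivation:
  unify Int ~ Int
  unify Int ~ Int
  unify Bool ~ Bool
  unify Int ~ Int
  unify Int ~ Int
  unify Int ~ Int
  unify Int ~ Int
  unify Int ~ Int

Answer: Int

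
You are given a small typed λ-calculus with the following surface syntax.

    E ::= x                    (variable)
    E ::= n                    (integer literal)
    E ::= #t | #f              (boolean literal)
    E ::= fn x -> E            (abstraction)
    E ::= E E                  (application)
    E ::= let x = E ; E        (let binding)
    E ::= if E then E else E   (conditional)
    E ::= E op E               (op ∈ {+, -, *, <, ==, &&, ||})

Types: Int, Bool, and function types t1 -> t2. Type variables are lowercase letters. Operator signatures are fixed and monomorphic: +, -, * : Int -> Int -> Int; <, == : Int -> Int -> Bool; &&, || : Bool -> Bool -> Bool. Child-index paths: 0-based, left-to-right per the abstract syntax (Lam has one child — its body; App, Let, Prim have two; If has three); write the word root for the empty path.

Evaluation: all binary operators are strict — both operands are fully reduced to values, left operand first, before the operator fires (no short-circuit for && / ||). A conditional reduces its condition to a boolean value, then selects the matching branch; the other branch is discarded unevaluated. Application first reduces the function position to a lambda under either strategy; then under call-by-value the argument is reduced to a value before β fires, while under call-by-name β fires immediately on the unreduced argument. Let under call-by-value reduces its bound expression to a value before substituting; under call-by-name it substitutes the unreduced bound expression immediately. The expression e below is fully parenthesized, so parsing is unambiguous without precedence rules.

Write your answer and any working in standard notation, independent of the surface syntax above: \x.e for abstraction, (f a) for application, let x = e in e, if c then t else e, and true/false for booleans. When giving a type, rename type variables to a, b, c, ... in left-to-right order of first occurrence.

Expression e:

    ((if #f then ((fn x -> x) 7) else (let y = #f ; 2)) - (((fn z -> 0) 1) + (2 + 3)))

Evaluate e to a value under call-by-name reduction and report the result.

Answer: -3

Trace:
step 0: ((if false then ((\x.x) 7) else (let y = false in 2)) - (((\z.0) 1) + (2 + 3)))
step 1: [if@0] ((let y = false in 2) - (((\z.0) 1) + (2 + 3)))
step 2: [let@0] (2 - (((\z.0) 1) + (2 + 3)))
step 3: [beta@1.0] (2 - (0 + (2 + 3)))
step 4: [delta@1.1] (2 - (0 + 5))
step 5: [delta@1] (2 - 5)
step 6: [delta@root] -3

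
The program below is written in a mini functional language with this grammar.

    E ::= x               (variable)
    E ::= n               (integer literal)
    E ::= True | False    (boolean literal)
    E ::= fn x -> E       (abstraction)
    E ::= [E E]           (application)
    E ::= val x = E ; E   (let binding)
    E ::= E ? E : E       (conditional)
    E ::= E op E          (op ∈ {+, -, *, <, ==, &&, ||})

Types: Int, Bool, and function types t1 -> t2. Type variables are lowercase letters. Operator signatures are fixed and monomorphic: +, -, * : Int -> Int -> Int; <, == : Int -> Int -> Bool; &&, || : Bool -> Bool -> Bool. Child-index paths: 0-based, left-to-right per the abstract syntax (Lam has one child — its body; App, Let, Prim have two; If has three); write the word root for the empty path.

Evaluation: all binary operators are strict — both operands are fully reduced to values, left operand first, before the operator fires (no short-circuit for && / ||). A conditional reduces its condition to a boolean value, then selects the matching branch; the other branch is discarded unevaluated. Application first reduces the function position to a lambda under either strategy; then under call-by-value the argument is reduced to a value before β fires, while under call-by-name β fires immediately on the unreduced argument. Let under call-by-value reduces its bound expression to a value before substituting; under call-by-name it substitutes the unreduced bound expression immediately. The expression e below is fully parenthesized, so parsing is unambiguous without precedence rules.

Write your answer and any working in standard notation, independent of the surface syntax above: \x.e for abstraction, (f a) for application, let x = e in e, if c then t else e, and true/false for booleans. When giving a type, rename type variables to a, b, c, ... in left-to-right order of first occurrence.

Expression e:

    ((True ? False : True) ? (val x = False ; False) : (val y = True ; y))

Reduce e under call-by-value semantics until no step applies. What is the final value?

Answer: true

Working:
step 0: (if (if true then false else true) then (let x = false in false) else (let y = true in y))
step 1: [if@0] (if false then (let x = false in false) else (let y = true in y))
step 2: [if@root] (let y = true in y)
step 3: [let@root] true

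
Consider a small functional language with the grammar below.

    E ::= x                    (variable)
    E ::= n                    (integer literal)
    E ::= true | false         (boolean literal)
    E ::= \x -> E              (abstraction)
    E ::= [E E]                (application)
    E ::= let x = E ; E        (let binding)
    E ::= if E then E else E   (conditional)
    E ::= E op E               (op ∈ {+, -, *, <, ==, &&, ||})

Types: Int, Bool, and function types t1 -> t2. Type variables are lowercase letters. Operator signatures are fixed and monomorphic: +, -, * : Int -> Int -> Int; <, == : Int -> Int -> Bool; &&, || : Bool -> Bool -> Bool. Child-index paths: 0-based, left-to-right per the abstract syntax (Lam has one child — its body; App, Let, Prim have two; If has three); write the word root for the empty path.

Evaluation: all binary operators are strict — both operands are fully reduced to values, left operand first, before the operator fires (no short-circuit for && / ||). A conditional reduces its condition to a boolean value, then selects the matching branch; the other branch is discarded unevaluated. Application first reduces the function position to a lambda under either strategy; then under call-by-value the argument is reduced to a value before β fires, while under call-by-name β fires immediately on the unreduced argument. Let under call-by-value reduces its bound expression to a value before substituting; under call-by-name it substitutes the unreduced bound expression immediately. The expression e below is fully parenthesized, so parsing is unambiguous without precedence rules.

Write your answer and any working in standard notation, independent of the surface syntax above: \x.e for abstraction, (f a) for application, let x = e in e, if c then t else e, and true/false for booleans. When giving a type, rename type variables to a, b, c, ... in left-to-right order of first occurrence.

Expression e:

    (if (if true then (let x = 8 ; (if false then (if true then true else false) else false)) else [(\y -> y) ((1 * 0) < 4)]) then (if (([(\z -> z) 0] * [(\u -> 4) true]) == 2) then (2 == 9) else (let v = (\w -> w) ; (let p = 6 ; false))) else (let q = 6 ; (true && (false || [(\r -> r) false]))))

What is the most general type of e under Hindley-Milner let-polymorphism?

Answer: Bool

Working:
  unify Bool ~ Bool
let x : Int
  unify Bool ~ Bool
  unify Bool ~ Bool
  unify Bool ~ Bool
  unify Bool ~ Bool
y : a
\y._ : a -> a
  unify Int ~ Int
  unify Int ~ Int
  unify Int ~ Int
  unify Int ~ Int
  unify a -> a ~ Bool -> b
  unify a ~ Bool
  unify Bool ~ b
_ _ : Bool
  unify Bool ~ Bool
  unify Bool ~ Bool
z : c
\z._ : c -> c
  unify c -> c ~ Int -> d
  unify c ~ Int
  unify Int ~ d
_ _ : Int
  unify Int ~ Int
\u._ : e -> Int
  unify e -> Int ~ Bool -> f
  unify e ~ Bool
  unify Int ~ f
_ _ : Int
  unify Int ~ Int
  unify Int ~ Int
  unify Int ~ Int
  unify Bool ~ Bool
  unify Int ~ Int
  unify Int ~ Int
w : g
\w._ : g -> g
let v : forall. g -> g
let p : Int
  unify Bool ~ Bool
let q : Int
  unify Bool ~ Bool
  unify Bool ~ Bool
r : h
\r._ : h -> h
  unify h -> h ~ Bool -> i
  unify h ~ Bool
  unify Bool ~ i
_ _ : Bool
  unify Bool ~ Bool
  unify Bool ~ Bool
  unify Bool ~ Bool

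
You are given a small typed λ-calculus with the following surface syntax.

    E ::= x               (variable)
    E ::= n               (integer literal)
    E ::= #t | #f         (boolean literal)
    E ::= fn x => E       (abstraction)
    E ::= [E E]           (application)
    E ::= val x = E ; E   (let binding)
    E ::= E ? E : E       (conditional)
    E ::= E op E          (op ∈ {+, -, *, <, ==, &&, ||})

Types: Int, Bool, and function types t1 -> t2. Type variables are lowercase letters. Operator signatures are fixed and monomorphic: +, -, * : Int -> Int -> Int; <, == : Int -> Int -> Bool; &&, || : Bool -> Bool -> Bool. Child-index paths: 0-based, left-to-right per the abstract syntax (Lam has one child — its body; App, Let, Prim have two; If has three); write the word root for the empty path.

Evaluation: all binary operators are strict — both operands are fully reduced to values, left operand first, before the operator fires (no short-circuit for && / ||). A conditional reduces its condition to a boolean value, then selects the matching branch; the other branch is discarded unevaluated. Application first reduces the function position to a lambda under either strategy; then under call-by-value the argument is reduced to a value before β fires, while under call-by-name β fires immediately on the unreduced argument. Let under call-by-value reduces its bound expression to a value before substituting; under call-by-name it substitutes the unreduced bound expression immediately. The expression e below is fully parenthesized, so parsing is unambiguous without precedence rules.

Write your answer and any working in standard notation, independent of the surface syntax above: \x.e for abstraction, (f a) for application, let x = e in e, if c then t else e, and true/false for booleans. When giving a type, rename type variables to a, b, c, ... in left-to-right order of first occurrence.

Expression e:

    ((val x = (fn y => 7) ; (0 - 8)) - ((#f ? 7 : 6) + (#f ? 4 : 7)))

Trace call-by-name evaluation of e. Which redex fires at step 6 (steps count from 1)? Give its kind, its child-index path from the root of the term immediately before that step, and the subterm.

Answer: delta at root : (-8 - 13)

Working:
step 0: ((let x = (\y.7) in (0 - 8)) - ((if false then 7 else 6) + (if false then 4 else 7)))
step 1: [let@0] ((0 - 8) - ((if false then 7 else 6) + (if false then 4 else 7)))
step 2: [delta@0] (-8 - ((if false then 7 else 6) + (if false then 4 else 7)))
step 3: [if@1.0] (-8 - (6 + (if false then 4 else 7)))
step 4: [if@1.1] (-8 - (6 + 7))
step 5: [delta@1] (-8 - 13)
step 6: [delta@root] -21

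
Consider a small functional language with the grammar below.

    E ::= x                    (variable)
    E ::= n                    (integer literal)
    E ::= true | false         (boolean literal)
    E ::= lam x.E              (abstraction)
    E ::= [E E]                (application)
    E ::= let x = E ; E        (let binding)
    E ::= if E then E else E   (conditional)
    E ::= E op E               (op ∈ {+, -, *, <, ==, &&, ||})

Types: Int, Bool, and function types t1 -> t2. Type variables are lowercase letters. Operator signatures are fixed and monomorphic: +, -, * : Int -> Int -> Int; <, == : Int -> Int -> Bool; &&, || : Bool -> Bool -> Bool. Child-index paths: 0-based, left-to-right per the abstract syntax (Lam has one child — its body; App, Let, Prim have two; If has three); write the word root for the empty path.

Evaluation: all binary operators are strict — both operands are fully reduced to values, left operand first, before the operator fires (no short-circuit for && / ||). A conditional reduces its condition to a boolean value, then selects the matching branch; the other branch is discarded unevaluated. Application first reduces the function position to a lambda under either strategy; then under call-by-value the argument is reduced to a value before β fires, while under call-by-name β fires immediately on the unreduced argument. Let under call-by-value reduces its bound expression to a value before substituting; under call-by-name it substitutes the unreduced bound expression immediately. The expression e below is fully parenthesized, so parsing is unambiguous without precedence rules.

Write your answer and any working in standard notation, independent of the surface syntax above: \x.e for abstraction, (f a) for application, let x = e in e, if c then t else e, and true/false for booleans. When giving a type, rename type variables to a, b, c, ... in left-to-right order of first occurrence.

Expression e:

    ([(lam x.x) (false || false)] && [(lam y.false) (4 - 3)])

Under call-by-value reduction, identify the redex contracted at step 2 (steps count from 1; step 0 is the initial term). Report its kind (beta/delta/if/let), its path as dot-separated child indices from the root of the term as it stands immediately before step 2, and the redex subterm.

Answer: beta at 0 : ((\x.x) false)

Working:
step 0: (((\x.x) (false || false)) && ((\y.false) (4 - 3)))
step 1: [delta@0.1] (((\x.x) false) && ((\y.false) (4 - 3)))
step 2: [beta@0] (false && ((\y.false) (4 - 3)))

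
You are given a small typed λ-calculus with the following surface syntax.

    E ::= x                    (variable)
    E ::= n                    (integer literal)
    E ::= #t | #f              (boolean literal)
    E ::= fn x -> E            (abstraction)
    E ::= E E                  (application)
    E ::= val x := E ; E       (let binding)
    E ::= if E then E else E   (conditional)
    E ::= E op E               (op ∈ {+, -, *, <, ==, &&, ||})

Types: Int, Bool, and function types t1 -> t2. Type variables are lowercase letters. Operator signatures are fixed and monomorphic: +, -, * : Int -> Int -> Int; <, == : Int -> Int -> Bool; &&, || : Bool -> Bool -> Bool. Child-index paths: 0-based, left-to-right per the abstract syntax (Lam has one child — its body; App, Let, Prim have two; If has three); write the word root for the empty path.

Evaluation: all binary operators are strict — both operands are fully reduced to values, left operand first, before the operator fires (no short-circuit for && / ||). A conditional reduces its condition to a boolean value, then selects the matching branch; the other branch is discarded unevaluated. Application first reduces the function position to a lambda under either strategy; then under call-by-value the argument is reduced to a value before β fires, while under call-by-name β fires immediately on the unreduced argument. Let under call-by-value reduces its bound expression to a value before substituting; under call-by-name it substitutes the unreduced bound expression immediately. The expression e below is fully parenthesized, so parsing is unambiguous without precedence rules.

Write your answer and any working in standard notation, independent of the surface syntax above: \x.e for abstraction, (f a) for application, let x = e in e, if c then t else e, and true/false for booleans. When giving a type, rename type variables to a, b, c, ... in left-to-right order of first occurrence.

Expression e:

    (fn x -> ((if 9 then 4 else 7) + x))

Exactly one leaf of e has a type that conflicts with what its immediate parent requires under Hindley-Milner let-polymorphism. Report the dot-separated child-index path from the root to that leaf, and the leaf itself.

Answer: 0.0.0 : 9

Derivation:
  unify Int ~ Bool
  FAIL: mismatch Int ~ Bool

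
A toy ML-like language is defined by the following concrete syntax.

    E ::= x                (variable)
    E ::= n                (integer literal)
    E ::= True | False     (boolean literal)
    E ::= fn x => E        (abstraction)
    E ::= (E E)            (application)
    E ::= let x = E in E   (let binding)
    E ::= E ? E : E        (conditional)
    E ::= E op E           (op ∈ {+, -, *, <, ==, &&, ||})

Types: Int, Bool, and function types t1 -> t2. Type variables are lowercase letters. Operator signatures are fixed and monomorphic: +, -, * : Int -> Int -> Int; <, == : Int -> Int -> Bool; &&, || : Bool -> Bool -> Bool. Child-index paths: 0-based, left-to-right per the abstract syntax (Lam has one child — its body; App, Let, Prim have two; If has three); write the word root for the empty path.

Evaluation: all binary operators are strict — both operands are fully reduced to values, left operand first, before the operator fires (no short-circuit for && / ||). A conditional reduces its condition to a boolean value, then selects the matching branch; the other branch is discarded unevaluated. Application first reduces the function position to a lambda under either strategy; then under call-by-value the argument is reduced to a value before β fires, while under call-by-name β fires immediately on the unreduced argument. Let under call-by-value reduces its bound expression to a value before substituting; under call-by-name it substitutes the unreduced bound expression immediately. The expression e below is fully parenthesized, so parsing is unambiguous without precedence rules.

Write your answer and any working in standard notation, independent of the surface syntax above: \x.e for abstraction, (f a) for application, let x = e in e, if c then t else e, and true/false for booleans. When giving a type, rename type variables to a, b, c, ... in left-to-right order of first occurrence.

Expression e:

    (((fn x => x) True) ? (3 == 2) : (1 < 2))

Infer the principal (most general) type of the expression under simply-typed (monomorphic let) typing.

Answer: Bool

Derivation:
x : a
\x._ : a -> a
  unify a -> a ~ Bool -> b
  unify a ~ Bool
  unify Bool ~ b
_ _ : Bool
  unify Bool ~ Bool
  unify Int ~ Int
  unify Int ~ Int
  unify Int ~ Int
  unify Int ~ Int
  unify Bool ~ Bool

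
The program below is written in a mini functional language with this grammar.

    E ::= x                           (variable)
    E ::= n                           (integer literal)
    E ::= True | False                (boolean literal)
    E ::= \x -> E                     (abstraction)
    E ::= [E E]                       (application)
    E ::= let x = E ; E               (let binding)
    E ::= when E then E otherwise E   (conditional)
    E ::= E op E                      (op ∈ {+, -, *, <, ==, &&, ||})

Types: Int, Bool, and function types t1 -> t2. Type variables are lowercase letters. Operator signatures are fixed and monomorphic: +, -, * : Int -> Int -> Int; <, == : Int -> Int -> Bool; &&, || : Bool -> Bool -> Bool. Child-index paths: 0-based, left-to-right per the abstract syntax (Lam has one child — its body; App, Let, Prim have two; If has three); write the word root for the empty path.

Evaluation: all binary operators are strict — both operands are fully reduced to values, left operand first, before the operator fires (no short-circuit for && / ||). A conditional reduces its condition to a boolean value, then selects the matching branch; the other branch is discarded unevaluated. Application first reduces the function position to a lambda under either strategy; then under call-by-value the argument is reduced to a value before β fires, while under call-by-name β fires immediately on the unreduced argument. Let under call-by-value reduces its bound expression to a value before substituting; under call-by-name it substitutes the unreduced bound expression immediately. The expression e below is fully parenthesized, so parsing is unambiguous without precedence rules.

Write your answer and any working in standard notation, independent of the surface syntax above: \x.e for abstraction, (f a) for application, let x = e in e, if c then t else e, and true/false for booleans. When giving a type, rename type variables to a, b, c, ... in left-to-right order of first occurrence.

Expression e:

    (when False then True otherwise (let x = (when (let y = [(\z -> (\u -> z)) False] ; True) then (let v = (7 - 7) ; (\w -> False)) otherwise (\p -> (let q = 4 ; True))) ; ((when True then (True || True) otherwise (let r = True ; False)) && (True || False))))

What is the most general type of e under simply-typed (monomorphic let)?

Answer: Bool

Trace:
  unify Bool ~ Bool
z : a
\u._ : b -> a
\z._ : a -> b -> a
  unify a -> b -> a ~ Bool -> c
  unify a ~ Bool
  unify b -> Bool ~ c
_ _ : b -> Bool
let y : b -> Bool
  unify Bool ~ Bool
  unify Int ~ Int
  unify Int ~ Int
let v : Int
\w._ : d -> Bool
let q : Int
\p._ : e -> Bool
  unify d -> Bool ~ e -> Bool
  unify d ~ e
  unify Bool ~ Bool
let x : e -> Bool
  unify Bool ~ Bool
  unify Bool ~ Bool
  unify Bool ~ Bool
let r : Bool
  unify Bool ~ Bool
  unify Bool ~ Bool
  unify Bool ~ Bool
  unify Bool ~ Bool
  unify Bool ~ Bool
  unify Bool ~ Bool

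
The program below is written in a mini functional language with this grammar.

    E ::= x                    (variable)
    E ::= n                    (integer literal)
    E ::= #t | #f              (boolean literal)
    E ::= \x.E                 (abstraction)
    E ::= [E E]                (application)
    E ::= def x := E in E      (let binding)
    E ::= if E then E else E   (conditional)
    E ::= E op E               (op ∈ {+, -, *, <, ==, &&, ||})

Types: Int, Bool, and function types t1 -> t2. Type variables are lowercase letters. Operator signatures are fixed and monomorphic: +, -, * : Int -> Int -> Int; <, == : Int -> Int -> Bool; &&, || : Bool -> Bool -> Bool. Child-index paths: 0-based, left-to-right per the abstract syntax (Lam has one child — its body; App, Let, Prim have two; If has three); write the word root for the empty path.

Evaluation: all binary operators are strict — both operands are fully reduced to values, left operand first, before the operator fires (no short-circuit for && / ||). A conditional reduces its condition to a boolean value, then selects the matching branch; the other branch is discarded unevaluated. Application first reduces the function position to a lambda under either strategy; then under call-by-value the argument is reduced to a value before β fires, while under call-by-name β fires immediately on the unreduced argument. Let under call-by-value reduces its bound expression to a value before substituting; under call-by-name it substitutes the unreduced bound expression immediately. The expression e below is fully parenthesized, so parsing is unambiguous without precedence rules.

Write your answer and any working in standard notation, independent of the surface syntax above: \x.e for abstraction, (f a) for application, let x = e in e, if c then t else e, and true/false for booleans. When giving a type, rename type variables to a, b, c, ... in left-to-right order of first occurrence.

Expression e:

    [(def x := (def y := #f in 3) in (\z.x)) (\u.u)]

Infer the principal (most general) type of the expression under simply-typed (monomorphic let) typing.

Answer: Int

Working:
let y : Bool
let x : Int
x : Int
\z._ : a -> Int
u : b
\u._ : b -> b
  unify a -> Int ~ (b -> b) -> c
  unify a ~ b -> b
  unify Int ~ c
_ _ : Int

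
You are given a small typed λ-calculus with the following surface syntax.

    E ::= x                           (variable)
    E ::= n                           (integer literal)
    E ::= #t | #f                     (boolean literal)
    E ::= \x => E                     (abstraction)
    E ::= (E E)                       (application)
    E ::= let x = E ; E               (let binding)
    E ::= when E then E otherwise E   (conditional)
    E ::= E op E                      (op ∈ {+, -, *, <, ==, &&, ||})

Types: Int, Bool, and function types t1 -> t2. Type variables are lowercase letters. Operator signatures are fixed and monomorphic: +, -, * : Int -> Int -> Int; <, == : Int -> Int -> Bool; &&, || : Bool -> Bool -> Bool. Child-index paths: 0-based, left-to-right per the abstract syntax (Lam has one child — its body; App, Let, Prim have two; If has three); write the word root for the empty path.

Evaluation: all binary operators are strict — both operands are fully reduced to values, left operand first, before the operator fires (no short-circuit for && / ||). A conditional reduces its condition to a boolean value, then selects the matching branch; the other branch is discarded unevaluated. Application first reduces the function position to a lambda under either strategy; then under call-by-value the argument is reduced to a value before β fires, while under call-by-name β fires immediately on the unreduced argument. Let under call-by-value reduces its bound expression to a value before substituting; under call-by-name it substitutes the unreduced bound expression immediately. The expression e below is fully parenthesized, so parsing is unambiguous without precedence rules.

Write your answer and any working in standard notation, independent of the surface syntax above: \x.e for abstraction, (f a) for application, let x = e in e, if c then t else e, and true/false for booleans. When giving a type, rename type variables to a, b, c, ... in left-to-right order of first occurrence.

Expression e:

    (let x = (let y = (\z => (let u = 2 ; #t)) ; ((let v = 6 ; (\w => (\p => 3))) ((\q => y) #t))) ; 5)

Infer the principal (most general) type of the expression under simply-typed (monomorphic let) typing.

Working:
let u : Int
\z._ : a -> Bool
let y : a -> Bool
let v : Int
\p._ : c -> Int
\w._ : b -> c -> Int
y : a -> Bool
\q._ : d -> a -> Bool
  unify d -> a -> Bool ~ Bool -> e
  unify d ~ Bool
  unify a -> Bool ~ e
_ _ : a -> Bool
  unify b -> c -> Int ~ (a -> Bool) -> f
  unify b ~ a -> Bool
  unify c -> Int ~ f
_ _ : c -> Int
let x : c -> Int

Answer: Int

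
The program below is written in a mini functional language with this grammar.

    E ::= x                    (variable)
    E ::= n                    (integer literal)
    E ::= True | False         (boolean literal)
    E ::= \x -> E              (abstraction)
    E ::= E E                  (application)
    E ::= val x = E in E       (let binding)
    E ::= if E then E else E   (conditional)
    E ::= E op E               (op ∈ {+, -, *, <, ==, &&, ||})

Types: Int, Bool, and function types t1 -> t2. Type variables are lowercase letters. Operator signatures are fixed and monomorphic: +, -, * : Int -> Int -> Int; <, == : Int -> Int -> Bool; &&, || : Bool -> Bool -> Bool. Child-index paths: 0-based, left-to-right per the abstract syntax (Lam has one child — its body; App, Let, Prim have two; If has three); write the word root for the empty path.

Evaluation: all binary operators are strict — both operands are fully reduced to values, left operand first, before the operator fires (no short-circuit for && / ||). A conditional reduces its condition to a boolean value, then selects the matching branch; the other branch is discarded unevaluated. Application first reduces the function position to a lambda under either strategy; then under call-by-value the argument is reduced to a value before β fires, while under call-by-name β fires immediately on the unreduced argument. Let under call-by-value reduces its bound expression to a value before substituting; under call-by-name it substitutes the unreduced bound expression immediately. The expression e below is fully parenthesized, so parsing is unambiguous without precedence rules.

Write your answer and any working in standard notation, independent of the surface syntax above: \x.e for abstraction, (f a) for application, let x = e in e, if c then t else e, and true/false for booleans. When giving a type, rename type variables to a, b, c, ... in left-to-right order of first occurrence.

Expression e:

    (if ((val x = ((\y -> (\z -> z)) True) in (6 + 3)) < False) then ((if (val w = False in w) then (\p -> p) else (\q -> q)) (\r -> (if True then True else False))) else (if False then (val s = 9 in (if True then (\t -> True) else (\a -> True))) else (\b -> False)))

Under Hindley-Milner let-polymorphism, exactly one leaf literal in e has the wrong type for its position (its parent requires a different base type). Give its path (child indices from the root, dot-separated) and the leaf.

Answer: 0.1 : false

Trace:
z : b
\z._ : b -> b
\y._ : a -> b -> b
  unify a -> b -> b ~ Bool -> c
  unify a ~ Bool
  unify b -> b ~ c
_ _ : b -> b
let x : forall. b -> b
  unify Int ~ Int
  unify Int ~ Int
  unify Int ~ Int
  unify Bool ~ Int
  FAIL: mismatch Bool ~ Int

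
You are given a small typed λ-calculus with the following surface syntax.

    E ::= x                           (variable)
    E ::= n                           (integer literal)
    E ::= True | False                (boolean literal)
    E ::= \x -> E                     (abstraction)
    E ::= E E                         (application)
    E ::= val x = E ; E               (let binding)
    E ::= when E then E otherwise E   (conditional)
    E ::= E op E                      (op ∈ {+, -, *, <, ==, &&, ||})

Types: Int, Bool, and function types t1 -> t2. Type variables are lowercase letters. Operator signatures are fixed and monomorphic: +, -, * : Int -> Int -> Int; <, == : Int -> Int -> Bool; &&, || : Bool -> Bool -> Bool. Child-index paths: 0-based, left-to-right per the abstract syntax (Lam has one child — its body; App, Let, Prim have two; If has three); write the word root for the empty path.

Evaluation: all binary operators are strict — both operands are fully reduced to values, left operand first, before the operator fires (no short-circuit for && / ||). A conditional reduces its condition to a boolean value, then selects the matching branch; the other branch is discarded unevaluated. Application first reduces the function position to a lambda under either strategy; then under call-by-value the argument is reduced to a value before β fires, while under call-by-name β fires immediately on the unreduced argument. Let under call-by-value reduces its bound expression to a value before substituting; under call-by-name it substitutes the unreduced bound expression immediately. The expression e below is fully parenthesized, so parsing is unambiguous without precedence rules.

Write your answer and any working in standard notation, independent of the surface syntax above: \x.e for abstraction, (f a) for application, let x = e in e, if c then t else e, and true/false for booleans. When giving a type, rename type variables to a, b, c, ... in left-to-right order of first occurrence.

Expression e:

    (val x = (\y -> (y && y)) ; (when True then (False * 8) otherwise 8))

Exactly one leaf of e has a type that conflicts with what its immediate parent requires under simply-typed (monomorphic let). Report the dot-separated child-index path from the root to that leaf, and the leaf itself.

Derivation:
y : a
  unify a ~ Bool
y : Bool
  unify Bool ~ Bool
\y._ : Bool -> Bool
let x : Bool -> Bool
  unify Bool ~ Bool
  unify Bool ~ Int
  FAIL: mismatch Bool ~ Int

Answer: 1.1.0 : false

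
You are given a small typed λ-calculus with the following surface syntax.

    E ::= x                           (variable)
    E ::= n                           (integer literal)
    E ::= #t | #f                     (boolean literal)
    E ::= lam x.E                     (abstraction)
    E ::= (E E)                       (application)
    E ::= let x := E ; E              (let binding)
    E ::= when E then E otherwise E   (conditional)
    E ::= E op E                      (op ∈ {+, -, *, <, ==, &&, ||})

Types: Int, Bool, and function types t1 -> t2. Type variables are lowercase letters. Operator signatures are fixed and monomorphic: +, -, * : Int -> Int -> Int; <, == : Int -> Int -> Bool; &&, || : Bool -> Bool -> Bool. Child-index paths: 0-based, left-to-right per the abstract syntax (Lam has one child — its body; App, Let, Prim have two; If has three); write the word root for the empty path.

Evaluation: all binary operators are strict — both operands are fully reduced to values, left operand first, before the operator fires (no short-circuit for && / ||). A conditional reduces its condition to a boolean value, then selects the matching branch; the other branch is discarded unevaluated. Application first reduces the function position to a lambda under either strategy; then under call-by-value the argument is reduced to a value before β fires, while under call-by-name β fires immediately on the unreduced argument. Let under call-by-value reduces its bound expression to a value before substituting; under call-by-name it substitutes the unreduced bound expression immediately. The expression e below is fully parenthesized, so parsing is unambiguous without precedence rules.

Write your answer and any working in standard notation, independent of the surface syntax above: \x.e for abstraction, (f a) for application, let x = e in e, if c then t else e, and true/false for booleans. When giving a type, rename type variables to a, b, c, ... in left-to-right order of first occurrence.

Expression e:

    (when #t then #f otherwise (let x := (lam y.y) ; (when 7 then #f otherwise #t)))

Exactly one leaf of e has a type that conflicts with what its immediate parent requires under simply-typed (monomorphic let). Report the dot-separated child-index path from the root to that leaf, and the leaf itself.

Answer: 2.1.0 : 7

Derivation:
  unify Bool ~ Bool
y : a
\y._ : a -> a
let x : a -> a
  unify Int ~ Bool
  FAIL: mismatch Int ~ Bool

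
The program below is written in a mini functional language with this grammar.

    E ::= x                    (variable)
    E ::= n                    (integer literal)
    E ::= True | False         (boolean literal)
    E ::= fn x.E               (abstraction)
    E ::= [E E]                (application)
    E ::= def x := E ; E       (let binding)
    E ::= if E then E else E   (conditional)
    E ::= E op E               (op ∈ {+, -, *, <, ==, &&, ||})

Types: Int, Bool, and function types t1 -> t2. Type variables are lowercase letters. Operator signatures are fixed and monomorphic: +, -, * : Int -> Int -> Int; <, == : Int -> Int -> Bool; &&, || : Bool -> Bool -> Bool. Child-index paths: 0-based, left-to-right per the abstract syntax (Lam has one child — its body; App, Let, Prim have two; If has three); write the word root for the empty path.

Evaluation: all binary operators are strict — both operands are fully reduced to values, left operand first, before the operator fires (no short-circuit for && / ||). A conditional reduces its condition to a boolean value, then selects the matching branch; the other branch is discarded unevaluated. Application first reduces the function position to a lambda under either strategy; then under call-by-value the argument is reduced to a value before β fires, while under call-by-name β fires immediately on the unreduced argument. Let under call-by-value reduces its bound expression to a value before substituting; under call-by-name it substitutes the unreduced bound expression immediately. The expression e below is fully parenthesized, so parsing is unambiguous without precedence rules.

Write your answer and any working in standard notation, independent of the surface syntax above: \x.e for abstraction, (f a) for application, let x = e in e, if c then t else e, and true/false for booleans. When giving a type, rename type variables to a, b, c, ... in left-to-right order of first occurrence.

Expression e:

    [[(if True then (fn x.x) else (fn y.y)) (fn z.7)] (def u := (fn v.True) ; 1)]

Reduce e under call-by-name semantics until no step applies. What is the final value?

Answer: 7

Trace:
step 0: (((if true then (\x.x) else (\y.y)) (\z.7)) (let u = (\v.true) in 1))
step 1: [if@0.0] (((\x.x) (\z.7)) (let u = (\v.true) in 1))
step 2: [beta@0] ((\z.7) (let u = (\v.true) in 1))
step 3: [beta@root] 7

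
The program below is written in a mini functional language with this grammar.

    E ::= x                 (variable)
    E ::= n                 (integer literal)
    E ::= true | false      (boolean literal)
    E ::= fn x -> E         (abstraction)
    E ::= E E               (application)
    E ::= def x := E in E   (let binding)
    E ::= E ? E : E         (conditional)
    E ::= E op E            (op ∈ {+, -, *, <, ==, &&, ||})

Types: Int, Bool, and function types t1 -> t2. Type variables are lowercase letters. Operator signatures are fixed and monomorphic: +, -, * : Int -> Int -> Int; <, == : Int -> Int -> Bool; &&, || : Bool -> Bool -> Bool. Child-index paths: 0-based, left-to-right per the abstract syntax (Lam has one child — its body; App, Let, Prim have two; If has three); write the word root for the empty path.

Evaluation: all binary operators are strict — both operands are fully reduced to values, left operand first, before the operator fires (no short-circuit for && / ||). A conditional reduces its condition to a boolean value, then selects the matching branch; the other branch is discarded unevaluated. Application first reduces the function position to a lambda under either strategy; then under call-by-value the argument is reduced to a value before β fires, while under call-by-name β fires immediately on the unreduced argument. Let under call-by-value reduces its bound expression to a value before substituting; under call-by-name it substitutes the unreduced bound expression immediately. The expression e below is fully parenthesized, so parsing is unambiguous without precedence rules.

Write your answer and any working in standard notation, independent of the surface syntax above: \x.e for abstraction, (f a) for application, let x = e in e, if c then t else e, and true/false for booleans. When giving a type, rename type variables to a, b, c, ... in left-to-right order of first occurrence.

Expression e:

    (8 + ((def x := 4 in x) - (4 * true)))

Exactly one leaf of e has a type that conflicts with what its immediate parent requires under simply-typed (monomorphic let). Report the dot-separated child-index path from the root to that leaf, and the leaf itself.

Answer: 1.1.1 : true

Derivation:
  unify Int ~ Int
let x : Int
x : Int
  unify Int ~ Int
  unify Int ~ Int
  unify Bool ~ Int
  FAIL: mismatch Bool ~ Int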